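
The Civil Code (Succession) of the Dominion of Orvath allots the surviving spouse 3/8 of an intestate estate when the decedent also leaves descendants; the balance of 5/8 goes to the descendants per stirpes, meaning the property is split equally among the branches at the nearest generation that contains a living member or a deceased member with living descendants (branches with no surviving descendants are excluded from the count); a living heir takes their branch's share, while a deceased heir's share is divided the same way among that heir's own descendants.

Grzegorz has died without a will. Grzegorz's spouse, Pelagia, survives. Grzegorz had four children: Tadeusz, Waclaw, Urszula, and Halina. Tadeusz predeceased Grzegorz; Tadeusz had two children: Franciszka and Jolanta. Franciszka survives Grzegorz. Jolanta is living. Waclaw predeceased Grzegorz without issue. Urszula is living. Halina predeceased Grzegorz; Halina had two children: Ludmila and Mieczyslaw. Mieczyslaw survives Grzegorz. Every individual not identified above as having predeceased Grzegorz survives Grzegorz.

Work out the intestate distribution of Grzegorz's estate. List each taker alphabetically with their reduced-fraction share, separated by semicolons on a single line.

Franciszka 5/48; Jolanta 5/48; Ludmila 5/48; Mieczyslaw 5/48; Pelagia 3/8; Urszula 5/24

Pelagia, as surviving spouse, takes 3/8.
The remaining 5/8 passes to Grzegorz's descendants per stirpes.
Waclaw left no surviving issue, so that branch lapses and is disregarded.
The 5/8 is divided into 3 equal shares of 5/24 among Tadeusz, Urszula, Halina.
Tadeusz predeceased; the 5/24 allotted to Tadeusz's branch passes to Tadeusz's issue by representation.
The 5/24 is divided into 2 equal shares of 5/48 among Franciszka, Jolanta.
Franciszka is living and takes 5/48.
Jolanta is living and takes 5/48.
Urszula is living and takes 5/24.
Halina predeceased; the 5/24 allotted to Halina's branch passes to Halina's issue by representation.
The 5/24 is divided into 2 equal shares of 5/48 among Ludmila, Mieczyslaw.
Ludmila is living and takes 5/48.
Mieczyslaw is living and takes 5/48.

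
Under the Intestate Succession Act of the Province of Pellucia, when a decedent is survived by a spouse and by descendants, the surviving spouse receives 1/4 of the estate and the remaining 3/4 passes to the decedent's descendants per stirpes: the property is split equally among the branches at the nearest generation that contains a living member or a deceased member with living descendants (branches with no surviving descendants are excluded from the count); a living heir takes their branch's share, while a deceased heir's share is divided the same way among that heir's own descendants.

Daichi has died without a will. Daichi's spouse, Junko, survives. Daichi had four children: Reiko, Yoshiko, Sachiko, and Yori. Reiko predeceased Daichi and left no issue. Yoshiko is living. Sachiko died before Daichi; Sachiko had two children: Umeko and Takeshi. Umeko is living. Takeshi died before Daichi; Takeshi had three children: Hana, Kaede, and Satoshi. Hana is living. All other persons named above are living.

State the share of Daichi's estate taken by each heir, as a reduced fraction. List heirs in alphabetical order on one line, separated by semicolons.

Hana 1/24; Junko 1/4; Kaede 1/24; Satoshi 1/24; Umeko 1/8; Yori 1/4; Yoshiko 1/4

Junko, as surviving spouse, takes 1/4.
The remaining 3/4 passes to Daichi's descendants per stirpes.
Reiko left no surviving issue, so that branch lapses and is disregarded.
The 3/4 is divided into 3 equal shares of 1/4 among Yoshiko, Sachiko, Yori.
Yoshiko is living and takes 1/4.
Sachiko predeceased; the 1/4 allotted to Sachiko's branch passes to Sachiko's issue by representation.
The 1/4 is divided into 2 equal shares of 1/8 among Umeko, Takeshi.
Umeko is living and takes 1/8.
Takeshi predeceased; the 1/8 allotted to Takeshi's branch passes to Takeshi's issue by representation.
The 1/8 is divided into 3 equal shares of 1/24 among Hana, Kaede, Satoshi.
Hana is living and takes 1/24.
Kaede is living and takes 1/24.
Satoshi is living and takes 1/24.
Yori is living and takes 1/4.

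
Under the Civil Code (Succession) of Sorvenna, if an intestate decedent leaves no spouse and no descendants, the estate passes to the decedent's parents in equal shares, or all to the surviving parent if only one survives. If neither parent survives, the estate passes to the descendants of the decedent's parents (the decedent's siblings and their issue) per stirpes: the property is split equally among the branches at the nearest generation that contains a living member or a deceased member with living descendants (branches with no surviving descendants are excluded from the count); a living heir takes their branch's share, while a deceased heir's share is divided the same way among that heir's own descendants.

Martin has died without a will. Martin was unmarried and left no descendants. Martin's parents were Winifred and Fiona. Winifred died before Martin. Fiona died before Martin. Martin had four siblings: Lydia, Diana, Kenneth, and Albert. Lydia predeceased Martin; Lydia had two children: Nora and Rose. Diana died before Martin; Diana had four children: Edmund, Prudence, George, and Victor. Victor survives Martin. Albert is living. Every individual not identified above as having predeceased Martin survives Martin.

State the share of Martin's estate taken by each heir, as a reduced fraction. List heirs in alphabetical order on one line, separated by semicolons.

Albert 1/4; Edmund 1/16; George 1/16; Kenneth 1/4; Nora 1/8; Prudence 1/16; Rose 1/8; Victor 1/16

Neither parent survives and there are no descendants, so the estate passes to Martin's siblings and their issue per stirpes.
The estate is divided into 4 equal shares of 1/4 among Lydia, Diana, Kenneth, Albert.
Lydia predeceased; the 1/4 allotted to Lydia's branch passes to Lydia's issue by representation.
The 1/4 is divided into 2 equal shares of 1/8 among Nora, Rose.
Nora is living and takes 1/8.
Rose is living and takes 1/8.
Diana predeceased; the 1/4 allotted to Diana's branch passes to Diana's issue by representation.
The 1/4 is divided into 4 equal shares of 1/16 among Edmund, Prudence, George, Victor.
Edmund is living and takes 1/16.
Prudence is living and takes 1/16.
George is living and takes 1/16.
Victor is living and takes 1/16.
Kenneth is living and takes 1/4.
Albert is living and takes 1/4.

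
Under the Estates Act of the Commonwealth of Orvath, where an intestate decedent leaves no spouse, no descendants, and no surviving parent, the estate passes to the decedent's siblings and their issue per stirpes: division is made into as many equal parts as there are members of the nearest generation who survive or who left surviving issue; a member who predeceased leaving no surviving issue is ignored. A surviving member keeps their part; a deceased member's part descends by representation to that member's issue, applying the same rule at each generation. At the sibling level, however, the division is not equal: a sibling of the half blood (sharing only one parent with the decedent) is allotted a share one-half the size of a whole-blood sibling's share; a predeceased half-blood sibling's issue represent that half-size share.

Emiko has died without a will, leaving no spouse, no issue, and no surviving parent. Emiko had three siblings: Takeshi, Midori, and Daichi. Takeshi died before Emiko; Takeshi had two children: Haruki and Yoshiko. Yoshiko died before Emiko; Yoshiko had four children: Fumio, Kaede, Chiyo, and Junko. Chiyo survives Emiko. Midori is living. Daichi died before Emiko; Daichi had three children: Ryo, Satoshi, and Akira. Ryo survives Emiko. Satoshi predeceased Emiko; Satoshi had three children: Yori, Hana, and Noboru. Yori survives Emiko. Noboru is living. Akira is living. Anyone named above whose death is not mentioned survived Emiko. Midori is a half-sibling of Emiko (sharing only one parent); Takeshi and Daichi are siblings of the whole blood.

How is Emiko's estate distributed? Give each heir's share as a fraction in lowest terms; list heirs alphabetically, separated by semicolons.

Akira 2/15; Chiyo 1/20; Fumio 1/20; Hana 2/45; Haruki 1/5; Junko 1/20; Kaede 1/20; Midori 1/5; Noboru 2/45; Ryo 2/15; Yori 2/45

No spouse, descendants, or parent survives, so the estate passes to Emiko's siblings per stirpes.
Half-blood siblings count for one-half the weight of whole-blood siblings at the initial division.
Dividing 1 in proportion to weights (total weight 5/2): Takeshi (weight 1) → 2/5; Midori (weight 1/2) → 1/5; Daichi (weight 1) → 2/5.
Takeshi predeceased; the 2/5 allotted to Takeshi's branch passes to Takeshi's issue by representation.
The 2/5 is divided into 2 equal shares of 1/5 among Haruki, Yoshiko.
Haruki is living and takes 1/5.
Yoshiko predeceased; the 1/5 allotted to Yoshiko's branch passes to Yoshiko's issue by representation.
The 1/5 is divided into 4 equal shares of 1/20 among Fumio, Kaede, Chiyo, Junko.
Fumio is living and takes 1/20.
Kaede is living and takes 1/20.
Chiyo is living and takes 1/20.
Junko is living and takes 1/20.
Midori is living and takes 1/5.
Daichi predeceased; the 2/5 allotted to Daichi's branch passes to Daichi's issue by representation.
The 2/5 is divided into 3 equal shares of 2/15 among Ryo, Satoshi, Akira.
Ryo is living and takes 2/15.
Satoshi predeceased; the 2/15 allotted to Satoshi's branch passes to Satoshi's issue by representation.
The 2/15 is divided into 3 equal shares of 2/45 among Yori, Hana, Noboru.
Yori is living and takes 2/45.
Hana is living and takes 2/45.
Noboru is living and takes 2/45.
Akira is living and takes 2/15.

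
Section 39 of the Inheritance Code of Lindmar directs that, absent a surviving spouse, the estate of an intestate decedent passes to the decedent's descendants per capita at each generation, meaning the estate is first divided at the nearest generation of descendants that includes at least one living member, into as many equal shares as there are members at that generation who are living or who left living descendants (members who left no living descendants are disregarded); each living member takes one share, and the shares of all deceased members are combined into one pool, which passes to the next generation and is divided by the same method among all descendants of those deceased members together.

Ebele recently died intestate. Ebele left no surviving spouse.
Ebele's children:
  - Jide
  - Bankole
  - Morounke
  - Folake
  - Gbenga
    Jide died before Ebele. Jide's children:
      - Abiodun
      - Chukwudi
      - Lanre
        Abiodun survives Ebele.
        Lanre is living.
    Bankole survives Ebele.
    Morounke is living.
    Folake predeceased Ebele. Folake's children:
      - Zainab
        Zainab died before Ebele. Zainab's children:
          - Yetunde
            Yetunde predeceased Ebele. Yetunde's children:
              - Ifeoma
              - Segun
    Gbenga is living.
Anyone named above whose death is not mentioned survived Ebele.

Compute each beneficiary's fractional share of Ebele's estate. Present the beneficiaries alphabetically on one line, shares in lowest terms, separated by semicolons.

There is no surviving spouse, so the entire estate passes to Ebele's descendants per capita at each generation.
At generation 1 (Jide, Bankole, Morounke, Folake, Gbenga) there are 5 shares of (1)/5 = 1/5 each.
Living: Bankole, Morounke, and Gbenga — each takes 1/5.
Deceased: Jide and Folake. Their combined 2/5 is pooled and carried to generation 2.
At generation 2 (Abiodun, Chukwudi, Lanre, Zainab) there are 4 shares of (2/5)/4 = 1/10 each.
Living: Abiodun, Chukwudi, and Lanre — each takes 1/10.
Deceased: Zainab. That 1/10 share is carried to generation 3.
At generation 3 (Yetunde) there are 1 shares of (1/10)/1 = 1/10 each.
Deceased: Yetunde. That 1/10 share is carried to generation 4.
At generation 4 (Ifeoma, Segun) there are 2 shares of (1/10)/2 = 1/20 each.
Living: Ifeoma and Segun — each takes 1/20.

Abiodun 1/10; Bankole 1/5; Chukwudi 1/10; Gbenga 1/5; Ifeoma 1/20; Lanre 1/10; Morounke 1/5; Segun 1/20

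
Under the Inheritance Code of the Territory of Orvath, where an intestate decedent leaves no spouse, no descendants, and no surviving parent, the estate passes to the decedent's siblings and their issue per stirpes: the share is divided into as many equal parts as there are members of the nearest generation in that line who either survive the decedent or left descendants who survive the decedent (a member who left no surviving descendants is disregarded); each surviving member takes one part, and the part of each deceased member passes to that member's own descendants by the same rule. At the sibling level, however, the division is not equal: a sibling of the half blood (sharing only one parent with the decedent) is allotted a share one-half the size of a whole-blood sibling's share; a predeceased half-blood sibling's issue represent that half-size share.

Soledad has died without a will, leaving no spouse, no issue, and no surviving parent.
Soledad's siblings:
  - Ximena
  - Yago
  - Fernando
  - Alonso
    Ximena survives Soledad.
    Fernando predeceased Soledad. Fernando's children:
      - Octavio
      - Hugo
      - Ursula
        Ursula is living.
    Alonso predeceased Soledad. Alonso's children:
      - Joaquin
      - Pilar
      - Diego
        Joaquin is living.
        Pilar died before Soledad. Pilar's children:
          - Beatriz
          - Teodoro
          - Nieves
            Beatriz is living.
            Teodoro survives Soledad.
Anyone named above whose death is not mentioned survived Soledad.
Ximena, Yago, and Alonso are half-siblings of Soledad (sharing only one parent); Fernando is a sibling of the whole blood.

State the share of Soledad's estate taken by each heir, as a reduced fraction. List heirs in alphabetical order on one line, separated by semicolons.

Beatriz 1/45; Diego 1/15; Hugo 2/15; Joaquin 1/15; Nieves 1/45; Octavio 2/15; Teodoro 1/45; Ursula 2/15; Ximena 1/5; Yago 1/5

No spouse, descendants, or parent survives, so the estate passes to Soledad's siblings per stirpes.
Half-blood siblings count for one-half the weight of whole-blood siblings at the initial division.
Dividing 1 in proportion to weights (total weight 5/2): Ximena (weight 1/2) → 1/5; Yago (weight 1/2) → 1/5; Fernando (weight 1) → 2/5; Alonso (weight 1/2) → 1/5.
Ximena is living and takes 1/5.
Yago is living and takes 1/5.
Fernando predeceased; the 2/5 allotted to Fernando's branch passes to Fernando's issue by representation.
The 2/5 is divided into 3 equal shares of 2/15 among Octavio, Hugo, Ursula.
Octavio is living and takes 2/15.
Hugo is living and takes 2/15.
Ursula is living and takes 2/15.
Alonso predeceased; the 1/5 allotted to Alonso's branch passes to Alonso's issue by representation.
The 1/5 is divided into 3 equal shares of 1/15 among Joaquin, Pilar, Diego.
Joaquin is living and takes 1/15.
Pilar predeceased; the 1/15 allotted to Pilar's branch passes to Pilar's issue by representation.
The 1/15 is divided into 3 equal shares of 1/45 among Beatriz, Teodoro, Nieves.
Beatriz is living and takes 1/45.
Teodoro is living and takes 1/45.
Nieves is living and takes 1/45.
Diego is living and takes 1/15.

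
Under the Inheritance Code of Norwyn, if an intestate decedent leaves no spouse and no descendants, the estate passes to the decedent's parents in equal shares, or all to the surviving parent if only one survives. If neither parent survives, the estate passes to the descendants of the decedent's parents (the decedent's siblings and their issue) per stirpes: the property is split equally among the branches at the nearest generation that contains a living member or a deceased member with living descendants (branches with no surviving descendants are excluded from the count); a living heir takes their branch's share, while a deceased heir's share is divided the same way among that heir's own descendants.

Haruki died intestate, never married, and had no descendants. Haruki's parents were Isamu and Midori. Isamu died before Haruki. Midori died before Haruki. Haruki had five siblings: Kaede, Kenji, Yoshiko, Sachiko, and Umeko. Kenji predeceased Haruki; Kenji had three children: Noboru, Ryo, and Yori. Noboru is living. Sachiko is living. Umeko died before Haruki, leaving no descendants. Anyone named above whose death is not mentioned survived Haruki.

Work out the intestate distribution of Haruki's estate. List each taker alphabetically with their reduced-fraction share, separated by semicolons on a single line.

Kaede 1/4; Noboru 1/12; Ryo 1/12; Sachiko 1/4; Yori 1/12; Yoshiko 1/4

Neither parent survives and there are no descendants, so the estate passes to Haruki's siblings and their issue per stirpes.
Umeko left no surviving issue, so that branch lapses and is disregarded.
The estate is divided into 4 equal shares of 1/4 among Kaede, Kenji, Yoshiko, Sachiko.
Kaede is living and takes 1/4.
Kenji predeceased; the 1/4 allotted to Kenji's branch passes to Kenji's issue by representation.
The 1/4 is divided into 3 equal shares of 1/12 among Noboru, Ryo, Yori.
Noboru is living and takes 1/12.
Ryo is living and takes 1/12.
Yori is living and takes 1/12.
Yoshiko is living and takes 1/4.
Sachiko is living and takes 1/4.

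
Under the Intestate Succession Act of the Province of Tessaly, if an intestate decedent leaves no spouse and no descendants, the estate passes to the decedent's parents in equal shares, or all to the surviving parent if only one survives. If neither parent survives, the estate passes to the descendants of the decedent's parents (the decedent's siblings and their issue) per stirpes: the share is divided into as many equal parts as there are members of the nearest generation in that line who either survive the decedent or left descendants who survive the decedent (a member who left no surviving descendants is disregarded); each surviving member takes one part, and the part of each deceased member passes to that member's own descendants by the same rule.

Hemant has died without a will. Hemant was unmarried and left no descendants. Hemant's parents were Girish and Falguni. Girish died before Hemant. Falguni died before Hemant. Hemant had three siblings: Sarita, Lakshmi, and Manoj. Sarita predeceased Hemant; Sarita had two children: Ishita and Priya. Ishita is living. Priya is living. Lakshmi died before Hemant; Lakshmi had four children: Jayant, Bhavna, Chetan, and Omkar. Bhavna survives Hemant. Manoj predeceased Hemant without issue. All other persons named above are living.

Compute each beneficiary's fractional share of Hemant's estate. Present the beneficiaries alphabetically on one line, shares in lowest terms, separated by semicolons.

Neither parent survives and there are no descendants, so the estate passes to Hemant's siblings and their issue per stirpes.
Manoj left no surviving issue, so that branch lapses and is disregarded.
The estate is divided into 2 equal shares of 1/2 among Sarita, Lakshmi.
Sarita predeceased; the 1/2 allotted to Sarita's branch passes to Sarita's issue by representation.
The 1/2 is divided into 2 equal shares of 1/4 among Ishita, Priya.
Ishita is living and takes 1/4.
Priya is living and takes 1/4.
Lakshmi predeceased; the 1/2 allotted to Lakshmi's branch passes to Lakshmi's issue by representation.
The 1/2 is divided into 4 equal shares of 1/8 among Jayant, Bhavna, Chetan, Omkar.
Jayant is living and takes 1/8.
Bhavna is living and takes 1/8.
Chetan is living and takes 1/8.
Omkar is living and takes 1/8.

Bhavna 1/8; Chetan 1/8; Ishita 1/4; Jayant 1/8; Omkar 1/8; Priya 1/4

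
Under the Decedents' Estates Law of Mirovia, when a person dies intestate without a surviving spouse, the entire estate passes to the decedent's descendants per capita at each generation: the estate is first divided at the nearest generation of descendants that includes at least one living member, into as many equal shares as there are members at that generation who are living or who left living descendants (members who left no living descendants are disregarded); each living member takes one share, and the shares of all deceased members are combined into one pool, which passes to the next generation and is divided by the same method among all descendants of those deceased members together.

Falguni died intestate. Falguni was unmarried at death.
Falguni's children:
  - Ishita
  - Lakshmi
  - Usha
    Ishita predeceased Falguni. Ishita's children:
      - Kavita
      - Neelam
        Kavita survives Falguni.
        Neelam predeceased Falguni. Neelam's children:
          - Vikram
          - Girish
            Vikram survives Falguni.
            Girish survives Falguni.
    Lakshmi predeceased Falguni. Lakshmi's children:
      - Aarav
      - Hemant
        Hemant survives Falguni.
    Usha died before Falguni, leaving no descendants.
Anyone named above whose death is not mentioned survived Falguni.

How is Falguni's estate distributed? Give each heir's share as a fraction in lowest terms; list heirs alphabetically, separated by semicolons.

Aarav 1/4; Girish 1/8; Hemant 1/4; Kavita 1/4; Vikram 1/8

There is no surviving spouse, so the entire estate passes to Falguni's descendants per capita at each generation.
No one at generation 1 (Ishita, Lakshmi) is living; moving to the next generation.
At generation 2 (Kavita, Neelam, Aarav, Hemant) there are 4 shares of (1)/4 = 1/4 each.
Living: Kavita, Aarav, and Hemant — each takes 1/4.
Deceased: Neelam. That 1/4 share is carried to generation 3.
At generation 3 (Vikram, Girish) there are 2 shares of (1/4)/2 = 1/8 each.
Living: Vikram and Girish — each takes 1/8.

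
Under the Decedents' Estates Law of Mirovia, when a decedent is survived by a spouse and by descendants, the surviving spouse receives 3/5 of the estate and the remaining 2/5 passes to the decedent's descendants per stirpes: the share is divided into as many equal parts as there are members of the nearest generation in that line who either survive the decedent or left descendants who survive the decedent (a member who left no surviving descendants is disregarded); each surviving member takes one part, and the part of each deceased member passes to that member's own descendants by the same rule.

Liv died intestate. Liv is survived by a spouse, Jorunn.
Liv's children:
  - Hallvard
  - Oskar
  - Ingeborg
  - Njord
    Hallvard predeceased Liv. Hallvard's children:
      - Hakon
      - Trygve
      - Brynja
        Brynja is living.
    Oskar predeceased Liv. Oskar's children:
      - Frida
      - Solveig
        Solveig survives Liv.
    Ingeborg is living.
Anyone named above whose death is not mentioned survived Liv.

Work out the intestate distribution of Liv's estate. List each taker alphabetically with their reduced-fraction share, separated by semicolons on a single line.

Brynja 1/30; Frida 1/20; Hakon 1/30; Ingeborg 1/10; Jorunn 3/5; Njord 1/10; Solveig 1/20; Trygve 1/30

Jorunn, as surviving spouse, takes 3/5.
The remaining 2/5 passes to Liv's descendants per stirpes.
The 2/5 is divided into 4 equal shares of 1/10 among Hallvard, Oskar, Ingeborg, Njord.
Hallvard predeceased; the 1/10 allotted to Hallvard's branch passes to Hallvard's issue by representation.
The 1/10 is divided into 3 equal shares of 1/30 among Hakon, Trygve, Brynja.
Hakon is living and takes 1/30.
Trygve is living and takes 1/30.
Brynja is living and takes 1/30.
Oskar predeceased; the 1/10 allotted to Oskar's branch passes to Oskar's issue by representation.
The 1/10 is divided into 2 equal shares of 1/20 among Frida, Solveig.
Frida is living and takes 1/20.
Solveig is living and takes 1/20.
Ingeborg is living and takes 1/10.
Njord is living and takes 1/10.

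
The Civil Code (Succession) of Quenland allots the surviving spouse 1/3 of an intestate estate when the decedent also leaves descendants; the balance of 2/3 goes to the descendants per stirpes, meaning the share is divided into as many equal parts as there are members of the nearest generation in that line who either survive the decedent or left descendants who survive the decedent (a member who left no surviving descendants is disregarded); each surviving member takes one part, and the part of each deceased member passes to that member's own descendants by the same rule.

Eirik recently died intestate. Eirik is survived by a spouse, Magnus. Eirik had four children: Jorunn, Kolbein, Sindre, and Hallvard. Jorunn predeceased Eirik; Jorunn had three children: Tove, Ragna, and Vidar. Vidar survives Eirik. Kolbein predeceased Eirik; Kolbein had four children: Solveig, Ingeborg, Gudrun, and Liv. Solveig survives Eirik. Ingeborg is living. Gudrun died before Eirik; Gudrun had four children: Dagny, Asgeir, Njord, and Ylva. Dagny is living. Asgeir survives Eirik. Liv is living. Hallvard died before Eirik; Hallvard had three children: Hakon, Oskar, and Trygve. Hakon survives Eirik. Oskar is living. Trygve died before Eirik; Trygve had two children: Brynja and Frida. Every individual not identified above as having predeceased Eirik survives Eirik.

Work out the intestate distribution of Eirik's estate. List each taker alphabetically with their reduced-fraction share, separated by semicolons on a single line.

Asgeir 1/96; Brynja 1/36; Dagny 1/96; Frida 1/36; Hakon 1/18; Ingeborg 1/24; Liv 1/24; Magnus 1/3; Njord 1/96; Oskar 1/18; Ragna 1/18; Sindre 1/6; Solveig 1/24; Tove 1/18; Vidar 1/18; Ylva 1/96

Magnus, as surviving spouse, takes 1/3.
The remaining 2/3 passes to Eirik's descendants per stirpes.
The 2/3 is divided into 4 equal shares of 1/6 among Jorunn, Kolbein, Sindre, Hallvard.
Jorunn predeceased; the 1/6 allotted to Jorunn's branch passes to Jorunn's issue by representation.
The 1/6 is divided into 3 equal shares of 1/18 among Tove, Ragna, Vidar.
Tove is living and takes 1/18.
Ragna is living and takes 1/18.
Vidar is living and takes 1/18.
Kolbein predeceased; the 1/6 allotted to Kolbein's branch passes to Kolbein's issue by representation.
The 1/6 is divided into 4 equal shares of 1/24 among Solveig, Ingeborg, Gudrun, Liv.
Solveig is living and takes 1/24.
Ingeborg is living and takes 1/24.
Gudrun predeceased; the 1/24 allotted to Gudrun's branch passes to Gudrun's issue by representation.
The 1/24 is divided into 4 equal shares of 1/96 among Dagny, Asgeir, Njord, Ylva.
Dagny is living and takes 1/96.
Asgeir is living and takes 1/96.
Njord is living and takes 1/96.
Ylva is living and takes 1/96.
Liv is living and takes 1/24.
Sindre is living and takes 1/6.
Hallvard predeceased; the 1/6 allotted to Hallvard's branch passes to Hallvard's issue by representation.
The 1/6 is divided into 3 equal shares of 1/18 among Hakon, Oskar, Trygve.
Hakon is living and takes 1/18.
Oskar is living and takes 1/18.
Trygve predeceased; the 1/18 allotted to Trygve's branch passes to Trygve's issue by representation.
The 1/18 is divided into 2 equal shares of 1/36 among Brynja, Frida.
Brynja is living and takes 1/36.
Frida is living and takes 1/36.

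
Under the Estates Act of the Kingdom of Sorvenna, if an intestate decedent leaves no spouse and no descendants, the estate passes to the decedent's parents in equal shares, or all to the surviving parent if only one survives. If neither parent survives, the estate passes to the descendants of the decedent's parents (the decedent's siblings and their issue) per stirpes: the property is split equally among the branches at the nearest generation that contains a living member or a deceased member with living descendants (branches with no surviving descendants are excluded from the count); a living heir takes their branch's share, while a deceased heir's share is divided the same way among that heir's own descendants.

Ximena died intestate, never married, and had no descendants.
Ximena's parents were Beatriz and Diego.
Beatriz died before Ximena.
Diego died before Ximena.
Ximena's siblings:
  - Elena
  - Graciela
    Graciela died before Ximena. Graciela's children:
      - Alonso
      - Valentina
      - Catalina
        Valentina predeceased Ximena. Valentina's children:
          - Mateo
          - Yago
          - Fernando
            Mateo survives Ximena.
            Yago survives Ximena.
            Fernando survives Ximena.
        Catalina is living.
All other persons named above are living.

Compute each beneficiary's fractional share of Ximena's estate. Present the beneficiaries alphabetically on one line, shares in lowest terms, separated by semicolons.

Neither parent survives and there are no descendants, so the estate passes to Ximena's siblings and their issue per stirpes.
The estate is divided into 2 equal shares of 1/2 among Elena, Graciela.
Elena is living and takes 1/2.
Graciela predeceased; the 1/2 allotted to Graciela's branch passes to Graciela's issue by representation.
The 1/2 is divided into 3 equal shares of 1/6 among Alonso, Valentina, Catalina.
Alonso is living and takes 1/6.
Valentina predeceased; the 1/6 allotted to Valentina's branch passes to Valentina's issue by representation.
The 1/6 is divided into 3 equal shares of 1/18 among Mateo, Yago, Fernando.
Mateo is living and takes 1/18.
Yago is living and takes 1/18.
Fernando is living and takes 1/18.
Catalina is living and takes 1/6.

Alonso 1/6; Catalina 1/6; Elena 1/2; Fernando 1/18; Mateo 1/18; Yago 1/18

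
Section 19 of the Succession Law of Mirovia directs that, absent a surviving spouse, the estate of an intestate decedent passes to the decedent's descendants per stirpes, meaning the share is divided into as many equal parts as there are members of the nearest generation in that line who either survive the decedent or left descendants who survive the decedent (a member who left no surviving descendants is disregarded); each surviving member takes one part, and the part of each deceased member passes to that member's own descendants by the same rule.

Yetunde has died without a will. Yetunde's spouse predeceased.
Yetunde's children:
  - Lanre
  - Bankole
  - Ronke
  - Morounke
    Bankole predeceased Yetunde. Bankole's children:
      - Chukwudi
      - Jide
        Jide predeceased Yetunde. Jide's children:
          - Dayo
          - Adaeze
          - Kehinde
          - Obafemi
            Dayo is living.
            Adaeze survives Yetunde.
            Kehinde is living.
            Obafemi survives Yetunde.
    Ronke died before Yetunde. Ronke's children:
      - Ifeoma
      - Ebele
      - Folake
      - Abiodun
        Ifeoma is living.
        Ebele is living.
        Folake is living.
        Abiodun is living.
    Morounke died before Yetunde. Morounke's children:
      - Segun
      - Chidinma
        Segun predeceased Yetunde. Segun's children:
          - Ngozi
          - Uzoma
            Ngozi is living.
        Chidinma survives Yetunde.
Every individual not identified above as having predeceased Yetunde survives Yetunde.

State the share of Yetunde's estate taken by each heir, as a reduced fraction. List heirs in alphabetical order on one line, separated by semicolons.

There is no surviving spouse, so the entire estate passes to Yetunde's descendants per stirpes.
The estate is divided into 4 equal shares of 1/4 among Lanre, Bankole, Ronke, Morounke.
Lanre is living and takes 1/4.
Bankole predeceased; the 1/4 allotted to Bankole's branch passes to Bankole's issue by representation.
The 1/4 is divided into 2 equal shares of 1/8 among Chukwudi, Jide.
Chukwudi is living and takes 1/8.
Jide predeceased; the 1/8 allotted to Jide's branch passes to Jide's issue by representation.
The 1/8 is divided into 4 equal shares of 1/32 among Dayo, Adaeze, Kehinde, Obafemi.
Dayo is living and takes 1/32.
Adaeze is living and takes 1/32.
Kehinde is living and takes 1/32.
Obafemi is living and takes 1/32.
Ronke predeceased; the 1/4 allotted to Ronke's branch passes to Ronke's issue by representation.
The 1/4 is divided into 4 equal shares of 1/16 among Ifeoma, Ebele, Folake, Abiodun.
Ifeoma is living and takes 1/16.
Ebele is living and takes 1/16.
Folake is living and takes 1/16.
Abiodun is living and takes 1/16.
Morounke predeceased; the 1/4 allotted to Morounke's branch passes to Morounke's issue by representation.
The 1/4 is divided into 2 equal shares of 1/8 among Segun, Chidinma.
Segun predeceased; the 1/8 allotted to Segun's branch passes to Segun's issue by representation.
The 1/8 is divided into 2 equal shares of 1/16 among Ngozi, Uzoma.
Ngozi is living and takes 1/16.
Uzoma is living and takes 1/16.
Chidinma is living and takes 1/8.

Abiodun 1/16; Adaeze 1/32; Chidinma 1/8; Chukwudi 1/8; Dayo 1/32; Ebele 1/16; Folake 1/16; Ifeoma 1/16; Kehinde 1/32; Lanre 1/4; Ngozi 1/16; Obafemi 1/32; Uzoma 1/16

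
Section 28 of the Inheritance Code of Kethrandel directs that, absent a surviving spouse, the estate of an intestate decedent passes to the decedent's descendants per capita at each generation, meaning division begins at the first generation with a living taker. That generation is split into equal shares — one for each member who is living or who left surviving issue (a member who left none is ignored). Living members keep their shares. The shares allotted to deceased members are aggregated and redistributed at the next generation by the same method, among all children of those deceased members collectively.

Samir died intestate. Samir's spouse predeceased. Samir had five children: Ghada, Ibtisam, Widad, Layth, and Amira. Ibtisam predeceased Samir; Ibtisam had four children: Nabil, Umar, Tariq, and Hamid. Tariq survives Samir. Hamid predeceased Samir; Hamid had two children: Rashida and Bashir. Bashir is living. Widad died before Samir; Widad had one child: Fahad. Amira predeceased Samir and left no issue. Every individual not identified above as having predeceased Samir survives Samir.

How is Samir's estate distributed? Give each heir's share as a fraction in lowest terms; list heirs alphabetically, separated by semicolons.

Bashir 1/20; Fahad 1/10; Ghada 1/4; Layth 1/4; Nabil 1/10; Rashida 1/20; Tariq 1/10; Umar 1/10

There is no surviving spouse, so the entire estate passes to Samir's descendants per capita at each generation.
At generation 1 (Ghada, Ibtisam, Widad, Layth) there are 4 shares of (1)/4 = 1/4 each.
Living: Ghada and Layth — each takes 1/4.
Deceased: Ibtisam and Widad. Their combined 1/2 is pooled and carried to generation 2.
At generation 2 (Nabil, Umar, Tariq, Hamid, Fahad) there are 5 shares of (1/2)/5 = 1/10 each.
Living: Nabil, Umar, Tariq, and Fahad — each takes 1/10.
Deceased: Hamid. That 1/10 share is carried to generation 3.
At generation 3 (Rashida, Bashir) there are 2 shares of (1/10)/2 = 1/20 each.
Living: Rashida and Bashir — each takes 1/20.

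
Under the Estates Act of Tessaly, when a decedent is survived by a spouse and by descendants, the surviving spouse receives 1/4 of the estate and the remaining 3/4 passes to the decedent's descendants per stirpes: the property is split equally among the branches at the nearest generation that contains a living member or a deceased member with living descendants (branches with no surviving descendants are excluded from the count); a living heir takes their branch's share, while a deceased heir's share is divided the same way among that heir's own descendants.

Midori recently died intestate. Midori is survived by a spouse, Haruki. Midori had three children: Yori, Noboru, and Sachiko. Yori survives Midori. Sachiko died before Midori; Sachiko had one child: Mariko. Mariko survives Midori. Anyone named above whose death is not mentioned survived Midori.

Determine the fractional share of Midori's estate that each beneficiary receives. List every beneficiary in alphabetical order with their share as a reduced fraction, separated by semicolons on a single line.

Haruki 1/4; Mariko 1/4; Noboru 1/4; Yori 1/4

Haruki, as surviving spouse, takes 1/4.
The remaining 3/4 passes to Midori's descendants per stirpes.
The 3/4 is divided into 3 equal shares of 1/4 among Yori, Noboru, Sachiko.
Yori is living and takes 1/4.
Noboru is living and takes 1/4.
Sachiko predeceased; the 1/4 allotted to Sachiko's branch passes to Sachiko's issue by representation.
Mariko is the sole taker at this level and receives the full 1/4.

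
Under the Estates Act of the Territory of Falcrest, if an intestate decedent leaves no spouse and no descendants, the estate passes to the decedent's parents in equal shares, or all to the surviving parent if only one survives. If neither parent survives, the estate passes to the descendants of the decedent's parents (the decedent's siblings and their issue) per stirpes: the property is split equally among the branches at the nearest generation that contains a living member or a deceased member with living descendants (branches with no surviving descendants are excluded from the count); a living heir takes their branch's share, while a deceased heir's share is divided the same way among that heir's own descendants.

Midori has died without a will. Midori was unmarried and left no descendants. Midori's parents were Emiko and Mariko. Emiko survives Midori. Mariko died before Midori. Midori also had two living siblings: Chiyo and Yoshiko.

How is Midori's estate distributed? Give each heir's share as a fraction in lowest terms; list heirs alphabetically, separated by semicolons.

Only one parent, Emiko, survives, so Emiko takes the entire estate. The siblings take nothing because a surviving parent has priority.

Emiko 1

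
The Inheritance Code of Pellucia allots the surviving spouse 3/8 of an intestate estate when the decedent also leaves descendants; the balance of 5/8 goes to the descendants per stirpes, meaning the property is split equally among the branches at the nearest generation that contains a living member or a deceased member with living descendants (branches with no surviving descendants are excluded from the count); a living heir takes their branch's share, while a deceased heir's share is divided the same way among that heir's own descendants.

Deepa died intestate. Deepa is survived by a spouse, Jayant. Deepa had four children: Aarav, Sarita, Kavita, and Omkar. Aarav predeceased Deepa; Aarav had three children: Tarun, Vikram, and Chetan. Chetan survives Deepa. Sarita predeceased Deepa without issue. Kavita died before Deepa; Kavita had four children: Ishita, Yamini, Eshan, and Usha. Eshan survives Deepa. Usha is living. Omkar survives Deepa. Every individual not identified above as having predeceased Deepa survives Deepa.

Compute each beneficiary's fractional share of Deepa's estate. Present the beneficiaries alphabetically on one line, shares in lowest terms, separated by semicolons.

Jayant, as surviving spouse, takes 3/8.
The remaining 5/8 passes to Deepa's descendants per stirpes.
Sarita left no surviving issue, so that branch lapses and is disregarded.
The 5/8 is divided into 3 equal shares of 5/24 among Aarav, Kavita, Omkar.
Aarav predeceased; the 5/24 allotted to Aarav's branch passes to Aarav's issue by representation.
The 5/24 is divided into 3 equal shares of 5/72 among Tarun, Vikram, Chetan.
Tarun is living and takes 5/72.
Vikram is living and takes 5/72.
Chetan is living and takes 5/72.
Kavita predeceased; the 5/24 allotted to Kavita's branch passes to Kavita's issue by representation.
The 5/24 is divided into 4 equal shares of 5/96 among Ishita, Yamini, Eshan, Usha.
Ishita is living and takes 5/96.
Yamini is living and takes 5/96.
Eshan is living and takes 5/96.
Usha is living and takes 5/96.
Omkar is living and takes 5/24.

Chetan 5/72; Eshan 5/96; Ishita 5/96; Jayant 3/8; Omkar 5/24; Tarun 5/72; Usha 5/96; Vikram 5/72; Yamini 5/96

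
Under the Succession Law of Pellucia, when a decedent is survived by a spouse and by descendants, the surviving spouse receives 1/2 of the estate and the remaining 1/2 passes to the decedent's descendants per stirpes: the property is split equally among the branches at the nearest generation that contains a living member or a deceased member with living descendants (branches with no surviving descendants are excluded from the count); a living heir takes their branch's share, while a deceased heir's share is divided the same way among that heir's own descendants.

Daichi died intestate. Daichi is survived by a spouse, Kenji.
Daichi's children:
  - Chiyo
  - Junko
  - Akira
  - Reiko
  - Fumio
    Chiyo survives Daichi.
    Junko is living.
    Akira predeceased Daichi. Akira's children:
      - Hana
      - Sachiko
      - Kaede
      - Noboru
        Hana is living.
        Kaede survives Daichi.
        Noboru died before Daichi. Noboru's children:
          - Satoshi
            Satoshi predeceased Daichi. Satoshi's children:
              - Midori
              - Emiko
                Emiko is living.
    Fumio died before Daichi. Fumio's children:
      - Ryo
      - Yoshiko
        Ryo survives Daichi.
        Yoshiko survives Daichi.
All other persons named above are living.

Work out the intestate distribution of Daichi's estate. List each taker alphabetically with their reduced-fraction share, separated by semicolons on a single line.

Kenji, as surviving spouse, takes 1/2.
The remaining 1/2 passes to Daichi's descendants per stirpes.
The 1/2 is divided into 5 equal shares of 1/10 among Chiyo, Junko, Akira, Reiko, Fumio.
Chiyo is living and takes 1/10.
Junko is living and takes 1/10.
Akira predeceased; the 1/10 allotted to Akira's branch passes to Akira's issue by representation.
The 1/10 is divided into 4 equal shares of 1/40 among Hana, Sachiko, Kaede, Noboru.
Hana is living and takes 1/40.
Sachiko is living and takes 1/40.
Kaede is living and takes 1/40.
Noboru predeceased; the 1/40 allotted to Noboru's branch passes to Noboru's issue by representation.
Satoshi's line is the sole branch at this level, so the full 1/40 passes to Satoshi's issue by representation.
The 1/40 is divided into 2 equal shares of 1/80 among Midori, Emiko.
Midori is living and takes 1/80.
Emiko is living and takes 1/80.
Reiko is living and takes 1/10.
Fumio predeceased; the 1/10 allotted to Fumio's branch passes to Fumio's issue by representation.
The 1/10 is divided into 2 equal shares of 1/20 among Ryo, Yoshiko.
Ryo is living and takes 1/20.
Yoshiko is living and takes 1/20.

Chiyo 1/10; Emiko 1/80; Hana 1/40; Junko 1/10; Kaede 1/40; Kenji 1/2; Midori 1/80; Reiko 1/10; Ryo 1/20; Sachiko 1/40; Yoshiko 1/20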